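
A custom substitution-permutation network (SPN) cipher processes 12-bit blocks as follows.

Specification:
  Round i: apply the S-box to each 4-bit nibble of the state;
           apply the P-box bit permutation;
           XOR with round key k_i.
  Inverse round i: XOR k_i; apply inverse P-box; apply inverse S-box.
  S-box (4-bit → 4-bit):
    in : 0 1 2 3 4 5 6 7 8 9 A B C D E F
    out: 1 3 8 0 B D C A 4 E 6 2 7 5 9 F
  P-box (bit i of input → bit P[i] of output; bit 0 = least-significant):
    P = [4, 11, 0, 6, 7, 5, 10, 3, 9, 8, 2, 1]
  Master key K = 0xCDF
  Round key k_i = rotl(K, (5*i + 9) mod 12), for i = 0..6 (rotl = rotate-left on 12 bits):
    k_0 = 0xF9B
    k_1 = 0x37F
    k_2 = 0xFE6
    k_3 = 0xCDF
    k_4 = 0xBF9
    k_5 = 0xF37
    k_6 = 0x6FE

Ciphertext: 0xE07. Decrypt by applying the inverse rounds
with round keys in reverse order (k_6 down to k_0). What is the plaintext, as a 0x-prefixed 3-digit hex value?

0x7D0

s_0 = ciphertext = 0xE07
s_1 = InvRound(s_0, k_6) = 0x34F
s_2 = InvRound(s_1, k_5) = 0x394
s_3 = InvRound(s_2, k_4) = 0x879
s_4 = InvRound(s_3, k_3) = 0x6C3
s_5 = InvRound(s_4, k_2) = 0xABA
s_6 = InvRound(s_5, k_1) = 0xA09
s_7 = InvRound(s_6, k_0) = 0x7D0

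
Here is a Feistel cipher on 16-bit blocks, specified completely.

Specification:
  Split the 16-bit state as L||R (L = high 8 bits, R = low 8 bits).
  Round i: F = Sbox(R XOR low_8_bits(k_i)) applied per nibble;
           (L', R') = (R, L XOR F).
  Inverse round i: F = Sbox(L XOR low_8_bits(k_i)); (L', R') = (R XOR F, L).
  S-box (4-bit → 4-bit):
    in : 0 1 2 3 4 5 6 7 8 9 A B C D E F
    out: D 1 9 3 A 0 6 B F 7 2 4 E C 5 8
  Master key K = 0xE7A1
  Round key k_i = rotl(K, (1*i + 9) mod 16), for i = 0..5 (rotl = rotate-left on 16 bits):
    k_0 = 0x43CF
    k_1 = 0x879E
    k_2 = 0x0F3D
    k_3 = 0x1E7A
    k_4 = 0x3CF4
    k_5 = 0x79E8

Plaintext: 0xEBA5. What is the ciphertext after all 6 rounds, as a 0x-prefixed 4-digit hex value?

0x0134

s_0 = plaintext = 0xEBA5
s_1 = Round(s_0, k_0) = 0xA589
s_2 = Round(s_1, k_1) = 0x89BE
s_3 = Round(s_2, k_2) = 0xBE7A
s_4 = Round(s_3, k_3) = 0x7A63
s_5 = Round(s_4, k_4) = 0x6301
s_6 = Round(s_5, k_5) = 0x0134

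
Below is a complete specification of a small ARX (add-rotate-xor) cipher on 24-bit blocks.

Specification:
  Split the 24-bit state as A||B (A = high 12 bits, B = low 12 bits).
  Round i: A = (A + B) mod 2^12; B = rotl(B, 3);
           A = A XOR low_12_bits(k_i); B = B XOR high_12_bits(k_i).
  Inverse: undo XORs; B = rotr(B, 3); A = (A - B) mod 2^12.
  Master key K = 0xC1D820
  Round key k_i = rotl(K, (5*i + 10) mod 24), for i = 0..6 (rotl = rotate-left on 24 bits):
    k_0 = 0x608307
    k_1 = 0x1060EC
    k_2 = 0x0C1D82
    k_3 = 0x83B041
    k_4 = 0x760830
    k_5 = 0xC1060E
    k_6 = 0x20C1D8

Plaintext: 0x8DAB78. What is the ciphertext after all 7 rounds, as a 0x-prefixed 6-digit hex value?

0x790616

s_0 = plaintext = 0x8DAB78
s_1 = Round(s_0, k_0) = 0x755DCD
s_2 = Round(s_1, k_1) = 0x5CEF68
s_3 = Round(s_2, k_2) = 0x8B4B86
s_4 = Round(s_3, k_3) = 0x47B40E
s_5 = Round(s_4, k_4) = 0x0B9712
s_6 = Round(s_5, k_5) = 0x1C5483
s_7 = Round(s_6, k_6) = 0x790616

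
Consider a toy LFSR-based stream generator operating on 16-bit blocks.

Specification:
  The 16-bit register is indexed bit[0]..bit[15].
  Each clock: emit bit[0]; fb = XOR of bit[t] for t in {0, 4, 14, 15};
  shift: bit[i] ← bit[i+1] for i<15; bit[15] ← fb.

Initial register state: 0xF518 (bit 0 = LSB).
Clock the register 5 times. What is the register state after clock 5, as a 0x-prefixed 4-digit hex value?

reg_0 = 0xF518
clock 1: out=0, reg = 0xFA8C
clock 2: out=0, reg = 0x7D46
clock 3: out=0, reg = 0xBEA3
clock 4: out=1, reg = 0x5F51
clock 5: out=1, reg = 0xAFA8

0xAFA8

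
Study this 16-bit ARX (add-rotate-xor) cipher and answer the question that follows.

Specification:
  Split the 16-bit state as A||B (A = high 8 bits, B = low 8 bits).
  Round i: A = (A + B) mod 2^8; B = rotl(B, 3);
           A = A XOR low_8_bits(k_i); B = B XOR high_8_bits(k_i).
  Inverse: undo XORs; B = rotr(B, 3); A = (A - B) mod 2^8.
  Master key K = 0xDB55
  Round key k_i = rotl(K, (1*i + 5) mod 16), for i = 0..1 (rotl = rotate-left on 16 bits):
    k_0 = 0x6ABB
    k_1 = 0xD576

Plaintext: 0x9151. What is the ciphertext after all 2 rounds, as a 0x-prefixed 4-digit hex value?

0x4FD2

s_0 = plaintext = 0x9151
s_1 = Round(s_0, k_0) = 0x59E0
s_2 = Round(s_1, k_1) = 0x4FD2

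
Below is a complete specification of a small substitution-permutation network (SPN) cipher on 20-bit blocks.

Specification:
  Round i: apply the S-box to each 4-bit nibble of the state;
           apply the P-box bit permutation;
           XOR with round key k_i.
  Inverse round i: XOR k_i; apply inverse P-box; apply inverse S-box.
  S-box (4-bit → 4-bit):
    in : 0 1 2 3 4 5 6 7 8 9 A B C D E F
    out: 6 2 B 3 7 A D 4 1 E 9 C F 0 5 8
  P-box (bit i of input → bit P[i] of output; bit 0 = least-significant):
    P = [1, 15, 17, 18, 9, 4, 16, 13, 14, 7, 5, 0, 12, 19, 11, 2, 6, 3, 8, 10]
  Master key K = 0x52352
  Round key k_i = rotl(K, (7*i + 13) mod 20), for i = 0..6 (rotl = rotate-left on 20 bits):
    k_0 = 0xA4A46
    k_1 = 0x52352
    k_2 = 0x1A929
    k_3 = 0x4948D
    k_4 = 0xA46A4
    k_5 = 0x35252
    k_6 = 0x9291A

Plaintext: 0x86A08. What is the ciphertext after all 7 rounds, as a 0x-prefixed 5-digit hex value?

s_0 = plaintext = 0x86A08
s_1 = Round(s_0, k_0) = 0xB1211
s_2 = Round(s_1, k_1) = 0xDE6C3
s_3 = Round(s_2, k_2) = 0x0531A
s_4 = Round(s_3, k_3) = 0x8D513
s_5 = Round(s_4, k_4) = 0xAC677
s_6 = Round(s_5, k_5) = 0x80E37
s_7 = Round(s_6, k_6) = 0x3636A

0x3636A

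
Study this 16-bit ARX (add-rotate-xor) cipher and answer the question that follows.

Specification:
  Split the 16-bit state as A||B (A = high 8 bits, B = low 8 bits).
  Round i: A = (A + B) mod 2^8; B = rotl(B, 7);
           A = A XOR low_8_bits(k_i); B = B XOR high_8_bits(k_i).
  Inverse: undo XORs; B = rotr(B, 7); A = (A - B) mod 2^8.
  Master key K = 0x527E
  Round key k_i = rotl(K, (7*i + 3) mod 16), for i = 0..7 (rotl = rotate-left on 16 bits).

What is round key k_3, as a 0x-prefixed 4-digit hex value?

K = 0x527E
k_0 = rotl(K, (7*0+3) mod 16) = rotl(K, 3) = 0x93F2
k_1 = rotl(K, (7*1+3) mod 16) = rotl(K, 10) = 0xF949
k_2 = rotl(K, (7*2+3) mod 16) = rotl(K, 1) = 0xA4FC
k_3 = rotl(K, (7*3+3) mod 16) = rotl(K, 8) = 0x7E52

0x7E52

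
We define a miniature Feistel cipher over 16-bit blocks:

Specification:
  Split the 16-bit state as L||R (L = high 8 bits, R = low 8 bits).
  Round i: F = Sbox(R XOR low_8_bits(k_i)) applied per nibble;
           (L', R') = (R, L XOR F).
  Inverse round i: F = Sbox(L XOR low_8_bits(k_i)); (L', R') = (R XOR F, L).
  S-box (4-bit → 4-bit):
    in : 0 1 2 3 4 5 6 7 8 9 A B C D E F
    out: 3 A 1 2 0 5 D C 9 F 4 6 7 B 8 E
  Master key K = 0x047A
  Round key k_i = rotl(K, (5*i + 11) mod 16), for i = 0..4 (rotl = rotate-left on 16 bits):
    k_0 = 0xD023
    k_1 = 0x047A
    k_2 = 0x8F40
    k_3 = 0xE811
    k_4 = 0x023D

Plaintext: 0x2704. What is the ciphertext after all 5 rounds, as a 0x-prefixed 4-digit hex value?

s_0 = plaintext = 0x2704
s_1 = Round(s_0, k_0) = 0x043B
s_2 = Round(s_1, k_1) = 0x3B0E
s_3 = Round(s_2, k_2) = 0x0E33
s_4 = Round(s_3, k_3) = 0x331F
s_5 = Round(s_4, k_4) = 0x1F22

0x1F22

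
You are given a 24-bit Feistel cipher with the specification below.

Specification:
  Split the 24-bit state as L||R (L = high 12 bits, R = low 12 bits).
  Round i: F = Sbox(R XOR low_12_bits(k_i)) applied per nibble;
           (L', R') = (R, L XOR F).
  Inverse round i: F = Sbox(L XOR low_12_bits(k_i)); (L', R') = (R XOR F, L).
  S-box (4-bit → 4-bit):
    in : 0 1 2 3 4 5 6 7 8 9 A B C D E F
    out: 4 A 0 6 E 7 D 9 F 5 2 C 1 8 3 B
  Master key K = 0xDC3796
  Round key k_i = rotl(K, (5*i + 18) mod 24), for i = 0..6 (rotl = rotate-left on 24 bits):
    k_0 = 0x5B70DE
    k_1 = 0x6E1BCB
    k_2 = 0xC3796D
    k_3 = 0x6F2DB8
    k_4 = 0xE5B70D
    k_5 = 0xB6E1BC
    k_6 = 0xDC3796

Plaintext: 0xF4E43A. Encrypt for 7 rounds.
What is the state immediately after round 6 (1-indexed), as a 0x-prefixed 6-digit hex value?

s_0 = plaintext = 0xF4E43A
s_1 = Round(s_0, k_0) = 0x43A170
s_2 = Round(s_1, k_1) = 0x1706F6
s_3 = Round(s_2, k_2) = 0x6F6A2C
s_4 = Round(s_3, k_3) = 0xA2CFA8
s_5 = Round(s_4, k_4) = 0xFA850B
s_6 = Round(s_5, k_5) = 0x50B161
s_7 = Round(s_6, k_6) = 0x1618B2

0x50B161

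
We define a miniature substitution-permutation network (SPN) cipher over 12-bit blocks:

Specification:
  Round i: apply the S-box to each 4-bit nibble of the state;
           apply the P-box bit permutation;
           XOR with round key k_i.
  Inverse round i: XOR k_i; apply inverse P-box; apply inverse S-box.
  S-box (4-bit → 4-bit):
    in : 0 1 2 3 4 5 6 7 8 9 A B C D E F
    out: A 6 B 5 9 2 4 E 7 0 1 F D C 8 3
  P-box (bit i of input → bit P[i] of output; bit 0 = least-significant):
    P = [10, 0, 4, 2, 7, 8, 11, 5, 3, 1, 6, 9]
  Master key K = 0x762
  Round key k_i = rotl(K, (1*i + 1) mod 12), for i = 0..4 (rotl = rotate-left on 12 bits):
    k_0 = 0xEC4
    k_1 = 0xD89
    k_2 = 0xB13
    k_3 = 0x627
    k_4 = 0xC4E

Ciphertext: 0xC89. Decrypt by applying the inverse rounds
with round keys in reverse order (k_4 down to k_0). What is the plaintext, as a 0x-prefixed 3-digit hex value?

0xAEF

s_0 = ciphertext = 0xC89
s_1 = InvRound(s_0, k_4) = 0x1A0
s_2 = InvRound(s_1, k_3) = 0x0F2
s_3 = InvRound(s_2, k_2) = 0xDB5
s_4 = InvRound(s_3, k_1) = 0xAED
s_5 = InvRound(s_4, k_0) = 0xAEF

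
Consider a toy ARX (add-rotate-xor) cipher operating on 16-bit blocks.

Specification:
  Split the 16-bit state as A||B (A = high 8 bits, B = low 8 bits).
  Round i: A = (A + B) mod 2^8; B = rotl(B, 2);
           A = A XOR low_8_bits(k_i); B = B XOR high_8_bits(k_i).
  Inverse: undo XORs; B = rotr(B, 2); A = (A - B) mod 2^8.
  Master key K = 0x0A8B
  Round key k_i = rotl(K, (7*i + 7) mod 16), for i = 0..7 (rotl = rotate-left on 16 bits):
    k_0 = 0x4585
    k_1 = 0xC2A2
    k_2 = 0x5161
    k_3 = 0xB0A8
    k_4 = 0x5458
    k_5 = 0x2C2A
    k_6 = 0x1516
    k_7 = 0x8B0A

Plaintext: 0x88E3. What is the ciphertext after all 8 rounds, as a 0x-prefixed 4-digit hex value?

0xFB63

s_0 = plaintext = 0x88E3
s_1 = Round(s_0, k_0) = 0xEECA
s_2 = Round(s_1, k_1) = 0x1AE9
s_3 = Round(s_2, k_2) = 0x62F6
s_4 = Round(s_3, k_3) = 0xF06B
s_5 = Round(s_4, k_4) = 0x03F9
s_6 = Round(s_5, k_5) = 0xD6CB
s_7 = Round(s_6, k_6) = 0xB73A
s_8 = Round(s_7, k_7) = 0xFB63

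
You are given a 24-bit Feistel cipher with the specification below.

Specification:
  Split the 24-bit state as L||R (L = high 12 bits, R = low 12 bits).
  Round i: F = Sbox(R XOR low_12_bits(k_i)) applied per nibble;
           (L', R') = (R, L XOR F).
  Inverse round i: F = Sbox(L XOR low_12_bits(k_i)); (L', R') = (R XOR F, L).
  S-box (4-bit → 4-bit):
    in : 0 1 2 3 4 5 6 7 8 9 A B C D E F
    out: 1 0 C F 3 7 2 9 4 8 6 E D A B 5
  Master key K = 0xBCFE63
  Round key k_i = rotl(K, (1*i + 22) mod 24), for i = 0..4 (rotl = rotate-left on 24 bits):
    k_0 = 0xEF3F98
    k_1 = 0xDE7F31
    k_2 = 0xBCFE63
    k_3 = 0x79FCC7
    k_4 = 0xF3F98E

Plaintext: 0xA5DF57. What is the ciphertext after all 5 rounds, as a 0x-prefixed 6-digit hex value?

s_0 = plaintext = 0xA5DF57
s_1 = Round(s_0, k_0) = 0xF57B88
s_2 = Round(s_1, k_1) = 0xB88CBF
s_3 = Round(s_2, k_2) = 0xCBF725
s_4 = Round(s_3, k_3) = 0x725203
s_5 = Round(s_4, k_4) = 0x20396F

0x20396F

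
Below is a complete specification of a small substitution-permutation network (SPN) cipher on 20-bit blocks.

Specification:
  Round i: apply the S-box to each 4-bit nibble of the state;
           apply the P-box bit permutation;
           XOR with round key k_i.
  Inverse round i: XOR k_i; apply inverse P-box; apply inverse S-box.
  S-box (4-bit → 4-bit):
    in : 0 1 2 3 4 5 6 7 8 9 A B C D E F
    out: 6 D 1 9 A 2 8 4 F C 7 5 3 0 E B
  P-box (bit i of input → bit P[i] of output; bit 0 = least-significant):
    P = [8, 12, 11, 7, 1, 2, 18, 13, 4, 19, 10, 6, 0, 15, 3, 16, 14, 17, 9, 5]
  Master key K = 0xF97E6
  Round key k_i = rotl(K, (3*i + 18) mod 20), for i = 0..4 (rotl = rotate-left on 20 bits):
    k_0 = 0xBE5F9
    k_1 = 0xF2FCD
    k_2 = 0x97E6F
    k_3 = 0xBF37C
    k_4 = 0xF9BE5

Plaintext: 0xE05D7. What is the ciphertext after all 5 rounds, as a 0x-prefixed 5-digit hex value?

s_0 = plaintext = 0xE05D7
s_1 = Round(s_0, k_0) = 0x16FD1
s_2 = Round(s_1, k_1) = 0x6643D
s_3 = Round(s_2, k_2) = 0x05E0D
s_4 = Round(s_3, k_3) = 0x57538
s_5 = Round(s_4, k_4) = 0x5A26F

0x5A26F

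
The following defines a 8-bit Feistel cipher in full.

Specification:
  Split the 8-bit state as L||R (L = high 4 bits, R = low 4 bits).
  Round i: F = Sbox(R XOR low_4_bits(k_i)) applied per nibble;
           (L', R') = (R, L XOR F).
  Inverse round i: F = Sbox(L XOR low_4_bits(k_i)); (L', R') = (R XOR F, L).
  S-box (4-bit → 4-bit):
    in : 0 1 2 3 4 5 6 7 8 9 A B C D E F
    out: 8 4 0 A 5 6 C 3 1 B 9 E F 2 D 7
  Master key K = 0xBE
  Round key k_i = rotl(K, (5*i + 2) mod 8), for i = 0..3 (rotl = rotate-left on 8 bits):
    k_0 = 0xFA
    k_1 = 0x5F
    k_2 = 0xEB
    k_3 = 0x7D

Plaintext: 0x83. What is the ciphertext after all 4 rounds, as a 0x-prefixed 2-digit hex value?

s_0 = plaintext = 0x83
s_1 = Round(s_0, k_0) = 0x33
s_2 = Round(s_1, k_1) = 0x3C
s_3 = Round(s_2, k_2) = 0xC0
s_4 = Round(s_3, k_3) = 0x0E

0x0E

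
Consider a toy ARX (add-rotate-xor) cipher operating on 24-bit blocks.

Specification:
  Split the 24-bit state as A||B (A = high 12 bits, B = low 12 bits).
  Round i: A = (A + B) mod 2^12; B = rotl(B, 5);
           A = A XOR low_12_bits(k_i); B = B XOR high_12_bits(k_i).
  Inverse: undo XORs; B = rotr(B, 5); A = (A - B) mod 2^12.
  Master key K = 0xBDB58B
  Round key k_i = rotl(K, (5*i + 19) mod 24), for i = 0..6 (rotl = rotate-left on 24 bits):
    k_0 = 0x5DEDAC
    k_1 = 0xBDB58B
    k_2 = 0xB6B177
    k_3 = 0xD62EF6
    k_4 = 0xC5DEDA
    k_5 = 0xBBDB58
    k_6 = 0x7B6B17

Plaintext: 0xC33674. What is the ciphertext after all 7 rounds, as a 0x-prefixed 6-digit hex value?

s_0 = plaintext = 0xC33674
s_1 = Round(s_0, k_0) = 0xF0BB52
s_2 = Round(s_1, k_1) = 0xFD618D
s_3 = Round(s_2, k_2) = 0x014AC8
s_4 = Round(s_3, k_3) = 0x42A477
s_5 = Round(s_4, k_4) = 0x67B2B5
s_6 = Round(s_5, k_5) = 0x268D18
s_7 = Round(s_6, k_6) = 0x4974AC

0x4974AC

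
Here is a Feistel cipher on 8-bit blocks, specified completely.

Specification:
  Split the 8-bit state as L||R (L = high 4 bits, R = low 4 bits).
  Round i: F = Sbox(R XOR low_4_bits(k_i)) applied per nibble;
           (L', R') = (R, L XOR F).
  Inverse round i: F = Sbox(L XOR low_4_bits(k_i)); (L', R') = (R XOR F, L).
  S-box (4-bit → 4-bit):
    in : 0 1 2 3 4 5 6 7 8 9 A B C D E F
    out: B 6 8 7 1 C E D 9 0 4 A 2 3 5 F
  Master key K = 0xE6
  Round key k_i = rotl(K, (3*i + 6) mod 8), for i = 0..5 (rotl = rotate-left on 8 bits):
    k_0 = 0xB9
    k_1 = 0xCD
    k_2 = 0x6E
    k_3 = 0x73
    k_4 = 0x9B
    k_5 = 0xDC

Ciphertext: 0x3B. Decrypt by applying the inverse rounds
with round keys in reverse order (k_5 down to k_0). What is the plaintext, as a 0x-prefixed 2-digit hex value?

0x68

s_0 = ciphertext = 0x3B
s_1 = InvRound(s_0, k_5) = 0x43
s_2 = InvRound(s_1, k_4) = 0xC4
s_3 = InvRound(s_2, k_3) = 0xBC
s_4 = InvRound(s_3, k_2) = 0x0B
s_5 = InvRound(s_4, k_1) = 0x80
s_6 = InvRound(s_5, k_0) = 0x68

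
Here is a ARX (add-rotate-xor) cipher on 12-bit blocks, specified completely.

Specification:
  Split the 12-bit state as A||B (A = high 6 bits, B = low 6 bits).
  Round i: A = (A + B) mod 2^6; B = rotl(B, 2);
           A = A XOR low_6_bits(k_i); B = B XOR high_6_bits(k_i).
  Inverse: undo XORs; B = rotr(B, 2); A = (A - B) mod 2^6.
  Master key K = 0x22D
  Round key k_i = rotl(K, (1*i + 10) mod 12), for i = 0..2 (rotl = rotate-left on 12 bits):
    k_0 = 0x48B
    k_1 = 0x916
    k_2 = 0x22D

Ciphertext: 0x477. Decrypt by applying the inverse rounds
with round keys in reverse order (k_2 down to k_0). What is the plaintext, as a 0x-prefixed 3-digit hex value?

s_0 = ciphertext = 0x477
s_1 = InvRound(s_0, k_2) = 0xF7F
s_2 = InvRound(s_1, k_1) = 0xD76
s_3 = InvRound(s_2, k_0) = 0xD49

0xD49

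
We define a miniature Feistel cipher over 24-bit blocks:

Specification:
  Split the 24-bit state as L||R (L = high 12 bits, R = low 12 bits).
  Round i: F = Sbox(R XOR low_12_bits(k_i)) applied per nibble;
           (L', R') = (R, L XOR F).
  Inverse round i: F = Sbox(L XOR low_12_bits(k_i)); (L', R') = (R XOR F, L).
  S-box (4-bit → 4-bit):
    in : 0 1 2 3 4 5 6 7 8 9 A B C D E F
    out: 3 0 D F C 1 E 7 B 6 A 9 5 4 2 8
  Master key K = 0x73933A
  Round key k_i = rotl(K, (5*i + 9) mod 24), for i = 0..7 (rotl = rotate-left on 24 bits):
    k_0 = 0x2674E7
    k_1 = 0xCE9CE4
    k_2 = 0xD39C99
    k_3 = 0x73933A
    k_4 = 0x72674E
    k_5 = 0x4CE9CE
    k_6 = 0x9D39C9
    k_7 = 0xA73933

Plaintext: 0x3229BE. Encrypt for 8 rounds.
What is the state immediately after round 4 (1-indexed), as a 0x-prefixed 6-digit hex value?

0x2D80D0

s_0 = plaintext = 0x3229BE
s_1 = Round(s_0, k_0) = 0x9BE734
s_2 = Round(s_1, k_1) = 0x7340FD
s_3 = Round(s_2, k_2) = 0x0FD2D8
s_4 = Round(s_3, k_3) = 0x2D80D0
s_5 = Round(s_4, k_4) = 0x0D05BA
s_6 = Round(s_5, k_5) = 0x5BA5AC
s_7 = Round(s_6, k_6) = 0x5AC05B
s_8 = Round(s_7, k_7) = 0x05B347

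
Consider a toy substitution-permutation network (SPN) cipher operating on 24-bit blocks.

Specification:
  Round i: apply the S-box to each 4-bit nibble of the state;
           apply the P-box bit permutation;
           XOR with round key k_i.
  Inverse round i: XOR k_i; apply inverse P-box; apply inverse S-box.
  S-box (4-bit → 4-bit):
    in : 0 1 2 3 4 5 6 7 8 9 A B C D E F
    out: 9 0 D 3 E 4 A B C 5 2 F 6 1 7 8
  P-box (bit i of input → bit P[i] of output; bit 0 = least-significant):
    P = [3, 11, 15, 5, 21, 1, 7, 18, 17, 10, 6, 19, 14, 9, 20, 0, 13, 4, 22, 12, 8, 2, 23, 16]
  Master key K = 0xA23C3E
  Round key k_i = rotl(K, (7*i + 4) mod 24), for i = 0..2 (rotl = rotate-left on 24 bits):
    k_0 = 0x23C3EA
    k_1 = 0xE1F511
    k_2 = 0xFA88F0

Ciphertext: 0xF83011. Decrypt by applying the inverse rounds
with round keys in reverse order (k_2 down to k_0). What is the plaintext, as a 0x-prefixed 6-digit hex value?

0xDC3306

s_0 = ciphertext = 0xF83011
s_1 = InvRound(s_0, k_2) = 0x10F954
s_2 = InvRound(s_1, k_1) = 0x458CDA
s_3 = InvRound(s_2, k_0) = 0xDC3306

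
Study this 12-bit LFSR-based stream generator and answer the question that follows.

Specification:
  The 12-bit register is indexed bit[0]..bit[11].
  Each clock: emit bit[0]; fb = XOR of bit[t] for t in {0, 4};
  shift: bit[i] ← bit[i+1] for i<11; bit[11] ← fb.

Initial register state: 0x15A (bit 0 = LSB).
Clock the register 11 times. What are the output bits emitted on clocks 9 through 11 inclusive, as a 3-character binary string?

reg_0 = 0x15A
clock 1: out=0, reg = 0x8AD
clock 2: out=1, reg = 0xC56
clock 3: out=0, reg = 0xE2B
clock 4: out=1, reg = 0xF15
clock 5: out=1, reg = 0x78A
clock 6: out=0, reg = 0x3C5
clock 7: out=1, reg = 0x9E2
clock 8: out=0, reg = 0x4F1
clock 9: out=1, reg = 0x278
clock 10: out=0, reg = 0x93C
clock 11: out=0, reg = 0xC9E

100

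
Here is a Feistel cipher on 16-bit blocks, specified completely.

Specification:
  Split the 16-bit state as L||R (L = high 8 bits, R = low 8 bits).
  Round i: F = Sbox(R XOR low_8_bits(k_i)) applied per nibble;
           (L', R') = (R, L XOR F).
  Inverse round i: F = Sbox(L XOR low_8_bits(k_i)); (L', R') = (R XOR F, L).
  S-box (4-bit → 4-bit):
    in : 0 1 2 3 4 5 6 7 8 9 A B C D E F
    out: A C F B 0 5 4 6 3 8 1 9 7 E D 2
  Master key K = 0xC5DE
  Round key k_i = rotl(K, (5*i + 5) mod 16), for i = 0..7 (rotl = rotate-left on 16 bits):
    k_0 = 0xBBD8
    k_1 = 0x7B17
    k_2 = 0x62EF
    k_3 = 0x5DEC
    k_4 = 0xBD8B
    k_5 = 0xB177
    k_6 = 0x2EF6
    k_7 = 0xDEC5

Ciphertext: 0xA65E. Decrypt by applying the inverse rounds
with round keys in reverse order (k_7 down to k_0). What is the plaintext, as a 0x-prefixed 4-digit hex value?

0x0630

s_0 = ciphertext = 0xA65E
s_1 = InvRound(s_0, k_7) = 0x15A6
s_2 = InvRound(s_1, k_6) = 0x7D15
s_3 = InvRound(s_2, k_5) = 0xB47D
s_4 = InvRound(s_3, k_4) = 0xCFB4
s_5 = InvRound(s_4, k_3) = 0x4FCF
s_6 = InvRound(s_5, k_2) = 0xD54F
s_7 = InvRound(s_6, k_1) = 0x30D5
s_8 = InvRound(s_7, k_0) = 0x0630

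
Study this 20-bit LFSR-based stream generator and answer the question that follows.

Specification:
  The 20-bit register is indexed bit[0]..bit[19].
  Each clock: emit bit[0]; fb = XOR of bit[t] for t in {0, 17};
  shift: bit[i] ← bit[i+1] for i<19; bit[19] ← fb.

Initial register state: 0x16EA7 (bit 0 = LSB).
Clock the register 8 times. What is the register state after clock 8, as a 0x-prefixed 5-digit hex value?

0x5F16E

reg_0 = 0x16EA7
clock 1: out=1, reg = 0x8B753
clock 2: out=1, reg = 0xC5BA9
clock 3: out=1, reg = 0xE2DD4
clock 4: out=0, reg = 0xF16EA
clock 5: out=0, reg = 0xF8B75
clock 6: out=1, reg = 0x7C5BA
clock 7: out=0, reg = 0xBE2DD
clock 8: out=1, reg = 0x5F16E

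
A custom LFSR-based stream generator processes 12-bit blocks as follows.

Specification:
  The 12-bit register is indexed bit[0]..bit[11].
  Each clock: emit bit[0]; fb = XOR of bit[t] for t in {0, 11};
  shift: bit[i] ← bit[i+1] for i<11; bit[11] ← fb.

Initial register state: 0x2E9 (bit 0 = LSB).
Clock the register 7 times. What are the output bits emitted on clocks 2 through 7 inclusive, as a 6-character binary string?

reg_0 = 0x2E9
clock 1: out=1, reg = 0x974
clock 2: out=0, reg = 0xCBA
clock 3: out=0, reg = 0xE5D
clock 4: out=1, reg = 0x72E
clock 5: out=0, reg = 0x397
clock 6: out=1, reg = 0x9CB
clock 7: out=1, reg = 0x4E5

001011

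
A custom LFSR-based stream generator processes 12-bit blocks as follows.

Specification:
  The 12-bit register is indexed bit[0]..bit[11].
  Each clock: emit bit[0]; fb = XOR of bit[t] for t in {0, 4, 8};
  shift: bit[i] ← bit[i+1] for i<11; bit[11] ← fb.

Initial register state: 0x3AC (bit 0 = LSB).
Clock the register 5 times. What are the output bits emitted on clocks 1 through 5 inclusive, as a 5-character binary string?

00110

reg_0 = 0x3AC
clock 1: out=0, reg = 0x9D6
clock 2: out=0, reg = 0x4EB
clock 3: out=1, reg = 0xA75
clock 4: out=1, reg = 0x53A
clock 5: out=0, reg = 0x29D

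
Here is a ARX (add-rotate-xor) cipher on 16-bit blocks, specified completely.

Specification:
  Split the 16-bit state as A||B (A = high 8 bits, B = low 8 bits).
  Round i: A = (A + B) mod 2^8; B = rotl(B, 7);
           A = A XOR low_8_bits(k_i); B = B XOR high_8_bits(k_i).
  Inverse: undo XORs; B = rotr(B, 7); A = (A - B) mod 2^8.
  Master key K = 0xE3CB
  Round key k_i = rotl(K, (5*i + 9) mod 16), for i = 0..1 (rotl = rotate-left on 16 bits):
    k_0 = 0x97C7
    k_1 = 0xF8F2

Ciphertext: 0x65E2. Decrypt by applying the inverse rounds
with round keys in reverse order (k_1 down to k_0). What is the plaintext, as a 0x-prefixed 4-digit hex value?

0x5D47

s_0 = ciphertext = 0x65E2
s_1 = InvRound(s_0, k_1) = 0x6334
s_2 = InvRound(s_1, k_0) = 0x5D47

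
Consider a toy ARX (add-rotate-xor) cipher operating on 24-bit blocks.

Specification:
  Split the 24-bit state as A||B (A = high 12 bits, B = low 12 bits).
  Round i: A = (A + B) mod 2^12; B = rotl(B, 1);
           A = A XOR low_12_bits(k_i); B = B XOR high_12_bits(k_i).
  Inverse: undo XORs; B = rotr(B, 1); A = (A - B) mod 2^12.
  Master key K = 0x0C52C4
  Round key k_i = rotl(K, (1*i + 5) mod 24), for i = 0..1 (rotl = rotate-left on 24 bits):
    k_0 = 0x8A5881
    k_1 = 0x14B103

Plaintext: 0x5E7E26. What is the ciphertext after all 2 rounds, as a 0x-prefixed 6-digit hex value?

s_0 = plaintext = 0x5E7E26
s_1 = Round(s_0, k_0) = 0xC8C4E8
s_2 = Round(s_1, k_1) = 0x07789B

0x07789B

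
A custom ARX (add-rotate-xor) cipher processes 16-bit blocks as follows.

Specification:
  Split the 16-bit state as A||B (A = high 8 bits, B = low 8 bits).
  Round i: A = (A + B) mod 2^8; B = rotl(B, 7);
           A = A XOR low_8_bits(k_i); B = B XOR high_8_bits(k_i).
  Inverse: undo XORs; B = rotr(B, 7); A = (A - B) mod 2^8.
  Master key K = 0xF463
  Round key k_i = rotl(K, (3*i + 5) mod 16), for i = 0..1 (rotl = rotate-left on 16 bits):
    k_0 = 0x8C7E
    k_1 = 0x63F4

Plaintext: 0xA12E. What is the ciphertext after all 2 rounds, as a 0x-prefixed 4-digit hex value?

0xB8AE

s_0 = plaintext = 0xA12E
s_1 = Round(s_0, k_0) = 0xB19B
s_2 = Round(s_1, k_1) = 0xB8AE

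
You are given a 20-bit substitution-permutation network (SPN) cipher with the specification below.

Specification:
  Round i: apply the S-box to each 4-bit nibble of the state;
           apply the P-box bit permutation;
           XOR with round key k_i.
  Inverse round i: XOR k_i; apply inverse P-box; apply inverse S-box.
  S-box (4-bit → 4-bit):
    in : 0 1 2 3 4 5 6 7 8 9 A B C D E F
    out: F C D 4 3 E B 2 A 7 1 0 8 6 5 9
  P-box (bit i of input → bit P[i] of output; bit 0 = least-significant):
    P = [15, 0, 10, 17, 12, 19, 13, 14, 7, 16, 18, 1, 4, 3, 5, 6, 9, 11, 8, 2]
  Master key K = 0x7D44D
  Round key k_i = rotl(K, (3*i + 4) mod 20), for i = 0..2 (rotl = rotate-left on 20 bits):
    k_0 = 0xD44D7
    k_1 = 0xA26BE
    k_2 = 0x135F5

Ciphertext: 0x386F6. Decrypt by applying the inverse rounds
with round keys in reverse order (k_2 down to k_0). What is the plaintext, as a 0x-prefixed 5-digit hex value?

0x207DD

s_0 = ciphertext = 0x386F6
s_1 = InvRound(s_0, k_2) = 0xEBCE6
s_2 = InvRound(s_1, k_1) = 0x463AA
s_3 = InvRound(s_2, k_0) = 0x207DD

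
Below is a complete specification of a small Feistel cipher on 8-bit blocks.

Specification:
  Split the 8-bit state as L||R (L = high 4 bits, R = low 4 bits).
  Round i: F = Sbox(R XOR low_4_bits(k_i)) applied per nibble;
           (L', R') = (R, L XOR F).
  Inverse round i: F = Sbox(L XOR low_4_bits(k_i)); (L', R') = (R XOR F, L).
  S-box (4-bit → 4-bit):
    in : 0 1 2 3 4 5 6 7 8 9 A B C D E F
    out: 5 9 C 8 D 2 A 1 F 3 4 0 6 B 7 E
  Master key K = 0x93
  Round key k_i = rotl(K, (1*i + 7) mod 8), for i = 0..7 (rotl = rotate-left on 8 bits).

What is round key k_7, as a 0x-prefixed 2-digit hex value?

K = 0x93
k_0 = rotl(K, (1*0+7) mod 8) = rotl(K, 7) = 0xC9
k_1 = rotl(K, (1*1+7) mod 8) = rotl(K, 0) = 0x93
k_2 = rotl(K, (1*2+7) mod 8) = rotl(K, 1) = 0x27
k_3 = rotl(K, (1*3+7) mod 8) = rotl(K, 2) = 0x4E
k_4 = rotl(K, (1*4+7) mod 8) = rotl(K, 3) = 0x9C
k_5 = rotl(K, (1*5+7) mod 8) = rotl(K, 4) = 0x39
k_6 = rotl(K, (1*6+7) mod 8) = rotl(K, 5) = 0x72
k_7 = rotl(K, (1*7+7) mod 8) = rotl(K, 6) = 0xE4

0xE4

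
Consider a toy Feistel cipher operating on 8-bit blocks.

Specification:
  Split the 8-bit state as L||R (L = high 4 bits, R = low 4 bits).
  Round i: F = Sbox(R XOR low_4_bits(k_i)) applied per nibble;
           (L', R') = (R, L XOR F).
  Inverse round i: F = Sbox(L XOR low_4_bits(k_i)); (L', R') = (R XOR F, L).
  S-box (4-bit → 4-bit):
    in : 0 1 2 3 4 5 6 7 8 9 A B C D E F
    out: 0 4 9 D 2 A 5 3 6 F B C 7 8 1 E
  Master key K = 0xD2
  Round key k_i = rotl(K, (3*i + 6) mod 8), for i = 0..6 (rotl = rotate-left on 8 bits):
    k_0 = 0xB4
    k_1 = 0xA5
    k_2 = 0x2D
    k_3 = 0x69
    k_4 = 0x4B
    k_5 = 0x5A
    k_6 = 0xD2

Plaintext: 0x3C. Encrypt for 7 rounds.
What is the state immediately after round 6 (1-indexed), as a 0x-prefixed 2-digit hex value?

0x54

s_0 = plaintext = 0x3C
s_1 = Round(s_0, k_0) = 0xC5
s_2 = Round(s_1, k_1) = 0x5C
s_3 = Round(s_2, k_2) = 0xC1
s_4 = Round(s_3, k_3) = 0x1A
s_5 = Round(s_4, k_4) = 0xA5
s_6 = Round(s_5, k_5) = 0x54
s_7 = Round(s_6, k_6) = 0x40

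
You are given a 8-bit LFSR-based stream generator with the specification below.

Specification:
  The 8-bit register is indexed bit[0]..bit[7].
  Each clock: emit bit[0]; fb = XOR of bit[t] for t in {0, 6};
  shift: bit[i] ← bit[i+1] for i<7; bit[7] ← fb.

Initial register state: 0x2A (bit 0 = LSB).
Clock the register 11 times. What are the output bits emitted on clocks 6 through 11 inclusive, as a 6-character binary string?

reg_0 = 0x2A
clock 1: out=0, reg = 0x15
clock 2: out=1, reg = 0x8A
clock 3: out=0, reg = 0x45
clock 4: out=1, reg = 0x22
clock 5: out=0, reg = 0x11
clock 6: out=1, reg = 0x88
clock 7: out=0, reg = 0x44
clock 8: out=0, reg = 0xA2
clock 9: out=0, reg = 0x51
clock 10: out=1, reg = 0x28
clock 11: out=0, reg = 0x14

100010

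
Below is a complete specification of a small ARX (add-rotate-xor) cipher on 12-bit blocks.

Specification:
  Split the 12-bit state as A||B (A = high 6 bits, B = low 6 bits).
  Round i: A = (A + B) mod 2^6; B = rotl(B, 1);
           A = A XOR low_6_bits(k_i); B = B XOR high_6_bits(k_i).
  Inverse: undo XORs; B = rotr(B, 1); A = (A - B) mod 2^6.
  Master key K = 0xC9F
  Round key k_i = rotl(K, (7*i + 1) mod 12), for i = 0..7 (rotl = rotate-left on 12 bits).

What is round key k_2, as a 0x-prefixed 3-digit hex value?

0x4FE

K = 0xC9F
k_0 = rotl(K, (7*0+1) mod 12) = rotl(K, 1) = 0x93F
k_1 = rotl(K, (7*1+1) mod 12) = rotl(K, 8) = 0xFC9
k_2 = rotl(K, (7*2+1) mod 12) = rotl(K, 3) = 0x4FE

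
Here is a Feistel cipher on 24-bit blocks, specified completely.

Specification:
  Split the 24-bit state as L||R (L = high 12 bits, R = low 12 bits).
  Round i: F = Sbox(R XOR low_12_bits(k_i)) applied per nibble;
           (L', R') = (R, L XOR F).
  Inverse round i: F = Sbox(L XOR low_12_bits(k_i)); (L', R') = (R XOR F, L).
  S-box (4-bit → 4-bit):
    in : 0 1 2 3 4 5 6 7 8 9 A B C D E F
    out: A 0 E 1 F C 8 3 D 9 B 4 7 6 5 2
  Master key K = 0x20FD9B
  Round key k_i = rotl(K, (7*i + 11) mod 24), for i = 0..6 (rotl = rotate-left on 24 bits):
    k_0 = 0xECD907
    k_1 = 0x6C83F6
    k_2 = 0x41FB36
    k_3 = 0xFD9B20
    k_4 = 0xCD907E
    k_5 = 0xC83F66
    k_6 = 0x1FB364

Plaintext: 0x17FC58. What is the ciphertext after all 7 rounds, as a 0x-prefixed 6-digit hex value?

s_0 = plaintext = 0x17FC58
s_1 = Round(s_0, k_0) = 0xC58DBD
s_2 = Round(s_1, k_1) = 0xDBD9AC
s_3 = Round(s_2, k_2) = 0x9AC326
s_4 = Round(s_3, k_3) = 0x326404
s_5 = Round(s_4, k_4) = 0x404C1D
s_6 = Round(s_5, k_5) = 0xC1D530
s_7 = Round(s_6, k_6) = 0x5304D2

0x5304D2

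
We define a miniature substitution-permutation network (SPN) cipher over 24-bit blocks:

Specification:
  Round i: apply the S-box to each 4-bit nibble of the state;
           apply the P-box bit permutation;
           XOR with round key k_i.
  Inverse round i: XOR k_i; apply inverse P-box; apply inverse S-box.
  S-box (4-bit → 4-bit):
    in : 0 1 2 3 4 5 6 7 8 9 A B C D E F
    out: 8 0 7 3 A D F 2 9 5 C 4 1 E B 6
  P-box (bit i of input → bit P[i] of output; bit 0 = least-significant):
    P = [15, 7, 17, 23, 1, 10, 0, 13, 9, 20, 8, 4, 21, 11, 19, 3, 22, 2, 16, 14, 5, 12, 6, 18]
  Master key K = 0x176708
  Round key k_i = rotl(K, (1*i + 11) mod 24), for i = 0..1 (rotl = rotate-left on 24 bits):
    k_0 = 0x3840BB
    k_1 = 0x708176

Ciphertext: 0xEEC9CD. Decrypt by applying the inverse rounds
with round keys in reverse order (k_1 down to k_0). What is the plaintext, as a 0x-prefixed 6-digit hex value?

s_0 = ciphertext = 0xEEC9CD
s_1 = InvRound(s_0, k_1) = 0x80D49D
s_2 = InvRound(s_1, k_0) = 0x379738

0x379738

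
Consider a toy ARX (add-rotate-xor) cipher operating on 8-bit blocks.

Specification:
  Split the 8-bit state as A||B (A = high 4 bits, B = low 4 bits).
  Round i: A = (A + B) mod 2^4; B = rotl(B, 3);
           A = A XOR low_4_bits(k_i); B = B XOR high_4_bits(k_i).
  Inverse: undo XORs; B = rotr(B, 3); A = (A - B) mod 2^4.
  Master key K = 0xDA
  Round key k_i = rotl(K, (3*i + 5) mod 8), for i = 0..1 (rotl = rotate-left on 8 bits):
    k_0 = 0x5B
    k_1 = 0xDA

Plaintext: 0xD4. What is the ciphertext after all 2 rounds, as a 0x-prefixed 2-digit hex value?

0xB6

s_0 = plaintext = 0xD4
s_1 = Round(s_0, k_0) = 0xA7
s_2 = Round(s_1, k_1) = 0xB6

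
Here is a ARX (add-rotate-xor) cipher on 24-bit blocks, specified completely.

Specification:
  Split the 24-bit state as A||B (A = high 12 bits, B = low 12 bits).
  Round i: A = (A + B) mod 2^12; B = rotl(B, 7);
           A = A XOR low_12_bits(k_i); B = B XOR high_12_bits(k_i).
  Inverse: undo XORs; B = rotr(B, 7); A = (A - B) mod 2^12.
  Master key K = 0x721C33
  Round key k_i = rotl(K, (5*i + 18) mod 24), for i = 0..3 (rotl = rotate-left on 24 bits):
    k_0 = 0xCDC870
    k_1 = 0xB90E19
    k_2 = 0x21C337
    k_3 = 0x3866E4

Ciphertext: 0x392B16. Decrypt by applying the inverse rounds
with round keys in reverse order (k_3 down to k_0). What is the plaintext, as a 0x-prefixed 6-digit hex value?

s_0 = ciphertext = 0x392B16
s_1 = InvRound(s_0, k_3) = 0x365211
s_2 = InvRound(s_1, k_2) = 0xEB21A0
s_3 = InvRound(s_2, k_1) = 0xA97614
s_4 = InvRound(s_3, k_0) = 0x9D2915

0x9D2915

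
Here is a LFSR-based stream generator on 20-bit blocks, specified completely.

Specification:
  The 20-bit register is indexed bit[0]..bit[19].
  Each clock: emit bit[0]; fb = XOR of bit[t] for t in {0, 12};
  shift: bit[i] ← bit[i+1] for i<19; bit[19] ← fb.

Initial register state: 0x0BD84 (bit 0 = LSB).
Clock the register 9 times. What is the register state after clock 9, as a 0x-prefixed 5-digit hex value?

0x4785E

reg_0 = 0x0BD84
clock 1: out=0, reg = 0x85EC2
clock 2: out=0, reg = 0xC2F61
clock 3: out=1, reg = 0xE17B0
clock 4: out=0, reg = 0xF0BD8
clock 5: out=0, reg = 0x785EC
clock 6: out=0, reg = 0x3C2F6
clock 7: out=0, reg = 0x1E17B
clock 8: out=1, reg = 0x8F0BD
clock 9: out=1, reg = 0x4785E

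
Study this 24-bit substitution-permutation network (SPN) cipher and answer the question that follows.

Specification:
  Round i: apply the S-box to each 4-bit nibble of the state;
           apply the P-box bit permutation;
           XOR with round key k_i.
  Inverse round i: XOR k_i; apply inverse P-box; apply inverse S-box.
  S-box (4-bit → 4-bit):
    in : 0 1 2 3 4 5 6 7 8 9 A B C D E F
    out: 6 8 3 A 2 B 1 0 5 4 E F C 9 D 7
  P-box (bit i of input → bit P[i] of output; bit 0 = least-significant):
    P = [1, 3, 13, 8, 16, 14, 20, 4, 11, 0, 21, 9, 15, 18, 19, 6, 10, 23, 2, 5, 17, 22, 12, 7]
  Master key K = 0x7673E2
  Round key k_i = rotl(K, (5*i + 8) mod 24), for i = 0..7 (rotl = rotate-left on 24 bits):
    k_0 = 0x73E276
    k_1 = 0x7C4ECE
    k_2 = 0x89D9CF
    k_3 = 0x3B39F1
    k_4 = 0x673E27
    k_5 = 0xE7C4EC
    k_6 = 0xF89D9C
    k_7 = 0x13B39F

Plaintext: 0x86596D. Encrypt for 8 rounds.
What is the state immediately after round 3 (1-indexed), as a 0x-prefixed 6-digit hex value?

s_0 = plaintext = 0x86596D
s_1 = Round(s_0, k_0) = 0x547734
s_2 = Round(s_1, k_1) = 0xBE0E56
s_3 = Round(s_2, k_2) = 0xE68779
s_4 = Round(s_3, k_3) = 0x318D71
s_5 = Round(s_4, k_4) = 0x2FB587
s_6 = Round(s_5, k_5) = 0x384AA9
s_7 = Round(s_6, k_6) = 0x8CFB09
s_8 = Round(s_7, k_7) = 0x2D49BA

0xE68779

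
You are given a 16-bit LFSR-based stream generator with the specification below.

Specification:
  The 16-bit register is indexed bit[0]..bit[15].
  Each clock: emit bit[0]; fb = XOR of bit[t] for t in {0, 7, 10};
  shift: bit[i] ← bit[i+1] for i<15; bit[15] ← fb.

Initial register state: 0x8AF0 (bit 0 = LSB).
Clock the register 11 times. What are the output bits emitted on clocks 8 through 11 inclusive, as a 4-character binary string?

reg_0 = 0x8AF0
clock 1: out=0, reg = 0xC578
clock 2: out=0, reg = 0xE2BC
clock 3: out=0, reg = 0xF15E
clock 4: out=0, reg = 0x78AF
clock 5: out=1, reg = 0x3C57
clock 6: out=1, reg = 0x1E2B
clock 7: out=1, reg = 0x0F15
clock 8: out=1, reg = 0x078A
clock 9: out=0, reg = 0x03C5
clock 10: out=1, reg = 0x01E2
clock 11: out=0, reg = 0x80F1

1010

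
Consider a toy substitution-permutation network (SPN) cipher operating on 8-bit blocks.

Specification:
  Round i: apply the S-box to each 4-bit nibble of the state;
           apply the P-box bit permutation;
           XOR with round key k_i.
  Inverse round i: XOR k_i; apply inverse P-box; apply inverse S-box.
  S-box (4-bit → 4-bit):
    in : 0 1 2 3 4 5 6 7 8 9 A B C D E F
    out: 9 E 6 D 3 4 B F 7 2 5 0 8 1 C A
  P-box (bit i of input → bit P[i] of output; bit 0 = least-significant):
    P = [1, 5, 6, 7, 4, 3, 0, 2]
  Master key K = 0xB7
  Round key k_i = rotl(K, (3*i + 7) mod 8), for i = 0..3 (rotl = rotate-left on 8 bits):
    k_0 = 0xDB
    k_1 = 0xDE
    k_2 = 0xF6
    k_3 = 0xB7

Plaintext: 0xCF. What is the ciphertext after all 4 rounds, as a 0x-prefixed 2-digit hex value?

s_0 = plaintext = 0xCF
s_1 = Round(s_0, k_0) = 0x7F
s_2 = Round(s_1, k_1) = 0x63
s_3 = Round(s_2, k_2) = 0x28
s_4 = Round(s_3, k_3) = 0xDC

0xDC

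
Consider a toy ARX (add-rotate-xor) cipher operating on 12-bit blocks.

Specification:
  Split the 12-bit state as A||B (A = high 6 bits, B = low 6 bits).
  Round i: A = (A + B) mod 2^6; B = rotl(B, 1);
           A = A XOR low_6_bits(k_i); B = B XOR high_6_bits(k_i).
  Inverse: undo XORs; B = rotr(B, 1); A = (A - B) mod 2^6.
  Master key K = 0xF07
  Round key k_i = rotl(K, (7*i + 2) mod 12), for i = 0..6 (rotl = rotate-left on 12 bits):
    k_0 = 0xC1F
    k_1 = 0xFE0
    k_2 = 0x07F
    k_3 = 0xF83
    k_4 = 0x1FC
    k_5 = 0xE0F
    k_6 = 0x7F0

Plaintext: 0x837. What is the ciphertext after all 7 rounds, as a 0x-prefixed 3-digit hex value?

s_0 = plaintext = 0x837
s_1 = Round(s_0, k_0) = 0x21F
s_2 = Round(s_1, k_1) = 0x1C1
s_3 = Round(s_2, k_2) = 0xDC3
s_4 = Round(s_3, k_3) = 0xE78
s_5 = Round(s_4, k_4) = 0x376
s_6 = Round(s_5, k_5) = 0x315
s_7 = Round(s_6, k_6) = 0x475

0x475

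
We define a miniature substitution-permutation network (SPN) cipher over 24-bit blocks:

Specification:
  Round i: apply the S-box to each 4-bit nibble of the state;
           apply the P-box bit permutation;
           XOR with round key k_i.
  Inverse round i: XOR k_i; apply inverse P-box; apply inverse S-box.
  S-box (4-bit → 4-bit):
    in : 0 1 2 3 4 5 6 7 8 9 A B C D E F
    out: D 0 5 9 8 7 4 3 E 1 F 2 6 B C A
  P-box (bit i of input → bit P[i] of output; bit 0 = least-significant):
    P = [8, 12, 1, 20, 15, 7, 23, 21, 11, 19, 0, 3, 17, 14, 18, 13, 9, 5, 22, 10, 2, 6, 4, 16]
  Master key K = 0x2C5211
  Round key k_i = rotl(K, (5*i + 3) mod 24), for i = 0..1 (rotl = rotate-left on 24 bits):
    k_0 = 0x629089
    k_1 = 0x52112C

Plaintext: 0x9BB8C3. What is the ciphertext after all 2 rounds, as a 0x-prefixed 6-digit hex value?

0x81F74C

s_0 = plaintext = 0x9BB8C3
s_1 = Round(s_0, k_0) = 0xFAD124
s_2 = Round(s_1, k_1) = 0x81F74C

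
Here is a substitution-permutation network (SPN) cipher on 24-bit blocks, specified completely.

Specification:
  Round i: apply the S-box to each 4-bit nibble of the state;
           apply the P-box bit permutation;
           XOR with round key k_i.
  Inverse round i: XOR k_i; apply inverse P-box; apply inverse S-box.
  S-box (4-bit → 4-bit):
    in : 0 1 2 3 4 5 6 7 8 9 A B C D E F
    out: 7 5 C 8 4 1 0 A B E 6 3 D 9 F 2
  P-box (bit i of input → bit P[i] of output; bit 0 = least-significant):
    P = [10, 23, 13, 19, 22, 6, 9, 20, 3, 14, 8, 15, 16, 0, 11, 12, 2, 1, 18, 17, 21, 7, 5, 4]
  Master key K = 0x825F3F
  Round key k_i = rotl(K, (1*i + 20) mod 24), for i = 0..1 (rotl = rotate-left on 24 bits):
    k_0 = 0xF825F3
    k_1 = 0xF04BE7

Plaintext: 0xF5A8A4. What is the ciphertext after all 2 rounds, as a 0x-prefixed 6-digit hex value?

s_0 = plaintext = 0xF5A8A4
s_1 = Round(s_0, k_0) = 0xF8CF3E
s_2 = Round(s_1, k_1) = 0x6B3761

0x6B3761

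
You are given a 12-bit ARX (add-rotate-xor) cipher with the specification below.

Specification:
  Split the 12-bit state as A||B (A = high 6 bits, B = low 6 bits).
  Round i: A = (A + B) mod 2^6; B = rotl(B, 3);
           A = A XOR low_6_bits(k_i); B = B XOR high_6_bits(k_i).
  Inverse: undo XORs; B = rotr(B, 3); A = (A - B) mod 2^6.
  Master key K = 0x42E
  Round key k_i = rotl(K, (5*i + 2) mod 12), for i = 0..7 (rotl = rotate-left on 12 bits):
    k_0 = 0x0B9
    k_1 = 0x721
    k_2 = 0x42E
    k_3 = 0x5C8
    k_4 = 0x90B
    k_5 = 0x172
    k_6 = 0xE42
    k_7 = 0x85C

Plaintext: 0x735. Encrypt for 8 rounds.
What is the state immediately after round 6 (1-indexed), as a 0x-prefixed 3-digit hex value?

0xECD

s_0 = plaintext = 0x735
s_1 = Round(s_0, k_0) = 0xA2C
s_2 = Round(s_1, k_1) = 0xD79
s_3 = Round(s_2, k_2) = 0x01F
s_4 = Round(s_3, k_3) = 0x5EC
s_5 = Round(s_4, k_4) = 0x201
s_6 = Round(s_5, k_5) = 0xECD
s_7 = Round(s_6, k_6) = 0x290
s_8 = Round(s_7, k_7) = 0x1A3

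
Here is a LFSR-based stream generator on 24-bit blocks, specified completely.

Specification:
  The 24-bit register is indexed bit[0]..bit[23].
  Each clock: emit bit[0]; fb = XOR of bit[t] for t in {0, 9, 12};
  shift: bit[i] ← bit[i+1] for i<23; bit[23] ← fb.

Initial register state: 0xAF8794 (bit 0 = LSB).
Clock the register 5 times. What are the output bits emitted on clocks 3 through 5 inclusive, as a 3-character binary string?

reg_0 = 0xAF8794
clock 1: out=0, reg = 0xD7C3CA
clock 2: out=0, reg = 0xEBE1E5
clock 3: out=1, reg = 0xF5F0F2
clock 4: out=0, reg = 0xFAF879
clock 5: out=1, reg = 0x7D7C3C

101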